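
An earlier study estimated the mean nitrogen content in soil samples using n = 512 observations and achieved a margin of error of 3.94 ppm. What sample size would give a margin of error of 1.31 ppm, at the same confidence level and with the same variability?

Margin of error scales as 1/√n, so n₂ = n₁·(E₁/E₂)².
n₂ = 512 × (3.94/1.31)² = 512 × 9.046 = 4631.55
Round up: n₂ = 4632.

n = 4632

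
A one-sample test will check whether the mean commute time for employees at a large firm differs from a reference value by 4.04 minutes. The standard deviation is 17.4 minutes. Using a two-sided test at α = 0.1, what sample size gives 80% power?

For a one-sample z-test, n = ((z_{α/2} + z_β)·σ/δ)².
z_{α/2} = 1.645 (two-sided α = 0.1); z_β = 0.842 (power 80% → β = 0.2).
n = (2.487 × 17.4 / 4.04)² = 114.73
Round up: n = 115.

115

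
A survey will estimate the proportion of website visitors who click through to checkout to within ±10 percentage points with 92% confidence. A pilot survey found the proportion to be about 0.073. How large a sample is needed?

n = 21

For a proportion with margin E = 0.1 at 92% confidence, z = 1.751.
n = p̂(1−p̂)(z/E)² = 0.073 × 0.927 × (1.751/0.1)² = 20.75
Round up: n = 21.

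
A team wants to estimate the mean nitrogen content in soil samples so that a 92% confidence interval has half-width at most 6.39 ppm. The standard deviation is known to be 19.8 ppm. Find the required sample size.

For a mean, the margin of error is E = z·σ/√n, so n = (zσ/E)².
At 92% confidence, z = 1.751.
n = (1.751 × 19.8 / 6.39)² = 29.44
Round up: n = 30.

n = 30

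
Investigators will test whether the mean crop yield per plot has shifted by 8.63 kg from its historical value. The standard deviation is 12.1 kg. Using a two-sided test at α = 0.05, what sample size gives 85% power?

18

For a one-sample z-test, n = ((z_{α/2} + z_β)·σ/δ)².
z_{α/2} = 1.960 (two-sided α = 0.05); z_β = 1.036 (power 85% → β = 0.15).
n = (2.996 × 12.1 / 8.63)² = 17.65
Round up: n = 18.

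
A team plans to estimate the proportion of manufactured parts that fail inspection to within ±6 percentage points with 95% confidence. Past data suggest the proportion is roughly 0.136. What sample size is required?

n = 126

For a proportion with margin E = 0.06 at 95% confidence, z = 1.960.
n = p̂(1−p̂)(z/E)² = 0.136 × 0.864 × (1.960/0.06)² = 125.39
Round up: n = 126.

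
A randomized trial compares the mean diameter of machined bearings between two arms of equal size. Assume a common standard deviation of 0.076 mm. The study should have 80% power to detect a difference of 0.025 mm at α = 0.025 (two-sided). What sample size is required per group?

For two equal groups, n per group = 2·((z_{α/2} + z_β)·σ/δ)².
z_{α/2} = 2.241; z_β = 0.842 (power 80%).
n = 2 × (3.083 × 0.076 / 0.025)² = 2 × 87.84 = 175.68
Round up: n = 176 per group.

176 per group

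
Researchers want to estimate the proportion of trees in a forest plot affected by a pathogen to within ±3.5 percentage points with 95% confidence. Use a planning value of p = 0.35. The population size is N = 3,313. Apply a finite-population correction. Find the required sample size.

For a proportion with margin E = 0.035 at 95% confidence, z = 1.960.
n = p̂(1−p̂)(z/E)² = 0.35 × 0.65 × (1.960/0.035)² = 713.44 — call this n₀.
Finite-population correction with N = 3,313: n = n₀ / (1 + (n₀−1)/N) = 713.44 / 1.215 = 587.19
Round up: n = 588.

588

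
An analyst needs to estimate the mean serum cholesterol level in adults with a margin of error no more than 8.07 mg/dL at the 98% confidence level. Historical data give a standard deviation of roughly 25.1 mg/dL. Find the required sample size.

For a mean, the margin of error is E = z·σ/√n, so n = (zσ/E)².
At 98% confidence, z = 2.326.
n = (2.326 × 25.1 / 8.07)² = 52.34
Round up: n = 53.

n = 53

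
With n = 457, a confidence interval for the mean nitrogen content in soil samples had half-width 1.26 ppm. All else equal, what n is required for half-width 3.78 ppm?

51

Margin of error scales as 1/√n, so n₂ = n₁·(E₁/E₂)².
n₂ = 457 × (1.26/3.78)² = 457 × 0.1111 = 50.77
Round up: n₂ = 51.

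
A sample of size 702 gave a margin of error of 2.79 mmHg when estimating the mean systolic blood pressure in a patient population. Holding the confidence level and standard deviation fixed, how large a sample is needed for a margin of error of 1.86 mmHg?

1580

Margin of error scales as 1/√n, so n₂ = n₁·(E₁/E₂)².
n₂ = 702 × (2.79/1.86)² = 702 × 2.25 = 1579.50
Round up: n₂ = 1580.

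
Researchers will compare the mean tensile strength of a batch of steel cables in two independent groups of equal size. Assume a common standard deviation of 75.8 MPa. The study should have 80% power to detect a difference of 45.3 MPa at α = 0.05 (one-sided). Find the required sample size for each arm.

35 per group

For two equal groups, n per group = 2·((z_α + z_β)·σ/δ)².
z_α = 1.645; z_β = 0.842 (power 80%).
n = 2 × (2.487 × 75.8 / 45.3)² = 2 × 17.32 = 34.64
Round up: n = 35 per group.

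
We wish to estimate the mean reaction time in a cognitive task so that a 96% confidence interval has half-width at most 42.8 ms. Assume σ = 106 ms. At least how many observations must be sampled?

n = 26

For a mean, the margin of error is E = z·σ/√n, so n = (zσ/E)².
At 96% confidence, z = 2.054.
n = (2.054 × 106 / 42.8)² = 25.88
Round up: n = 26.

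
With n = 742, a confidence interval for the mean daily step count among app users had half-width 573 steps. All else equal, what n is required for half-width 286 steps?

Margin of error scales as 1/√n, so n₂ = n₁·(E₁/E₂)².
n₂ = 742 × (573/286)² = 742 × 4.014 = 2978.39
Round up: n₂ = 2979.

n = 2979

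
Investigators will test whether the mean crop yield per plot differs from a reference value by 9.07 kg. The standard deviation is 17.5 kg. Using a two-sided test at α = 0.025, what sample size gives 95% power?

For a one-sample z-test, n = ((z_{α/2} + z_β)·σ/δ)².
z_{α/2} = 2.241 (two-sided α = 0.025); z_β = 1.645 (power 95% → β = 0.05).
n = (3.886 × 17.5 / 9.07)² = 56.22
Round up: n = 57.

n = 57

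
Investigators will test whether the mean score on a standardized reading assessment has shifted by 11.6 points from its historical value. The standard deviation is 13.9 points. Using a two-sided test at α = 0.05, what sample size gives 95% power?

n = 19

For a one-sample z-test, n = ((z_{α/2} + z_β)·σ/δ)².
z_{α/2} = 1.960 (two-sided α = 0.05); z_β = 1.645 (power 95% → β = 0.05).
n = (3.605 × 13.9 / 11.6)² = 18.66
Round up: n = 19.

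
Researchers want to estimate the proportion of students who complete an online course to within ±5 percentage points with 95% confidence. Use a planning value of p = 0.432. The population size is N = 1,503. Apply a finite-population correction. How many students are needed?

n = 302

For a proportion with margin E = 0.05 at 95% confidence, z = 1.960.
n = p̂(1−p̂)(z/E)² = 0.432 × 0.568 × (1.960/0.05)² = 377.05 — call this n₀.
Finite-population correction with N = 1,503: n = n₀ / (1 + (n₀−1)/N) = 377.05 / 1.25 = 301.64
Round up: n = 302.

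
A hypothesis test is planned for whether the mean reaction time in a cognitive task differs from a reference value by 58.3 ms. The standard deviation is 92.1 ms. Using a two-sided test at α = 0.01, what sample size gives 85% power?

33

For a one-sample z-test, n = ((z_{α/2} + z_β)·σ/δ)².
z_{α/2} = 2.576 (two-sided α = 0.01); z_β = 1.036 (power 85% → β = 0.15).
n = (3.612 × 92.1 / 58.3)² = 32.56
Round up: n = 33.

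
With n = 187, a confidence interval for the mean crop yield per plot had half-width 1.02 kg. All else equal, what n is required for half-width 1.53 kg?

84

Margin of error scales as 1/√n, so n₂ = n₁·(E₁/E₂)².
n₂ = 187 × (1.02/1.53)² = 187 × 0.4444 = 83.10
Round up: n₂ = 84.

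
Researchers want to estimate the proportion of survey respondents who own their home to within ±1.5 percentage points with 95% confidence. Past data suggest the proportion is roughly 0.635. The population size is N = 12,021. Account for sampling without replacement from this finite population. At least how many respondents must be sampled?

For a proportion with margin E = 0.015 at 95% confidence, z = 1.960.
n = p̂(1−p̂)(z/E)² = 0.635 × 0.365 × (1.960/0.015)² = 3957.27 — call this n₀.
Finite-population correction with N = 12,021: n = n₀ / (1 + (n₀−1)/N) = 3957.27 / 1.329 = 2977.63
Round up: n = 2978.

2978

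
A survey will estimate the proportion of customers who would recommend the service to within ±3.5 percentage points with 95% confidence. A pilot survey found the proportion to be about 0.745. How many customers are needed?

For a proportion with margin E = 0.035 at 95% confidence, z = 1.960.
n = p̂(1−p̂)(z/E)² = 0.745 × 0.255 × (1.960/0.035)² = 595.76
Round up: n = 596.

n = 596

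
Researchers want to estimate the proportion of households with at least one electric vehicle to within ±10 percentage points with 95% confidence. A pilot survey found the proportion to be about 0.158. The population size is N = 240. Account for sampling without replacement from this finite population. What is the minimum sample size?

43

For a proportion with margin E = 0.1 at 95% confidence, z = 1.960.
n = p̂(1−p̂)(z/E)² = 0.158 × 0.842 × (1.960/0.1)² = 51.11 — call this n₀.
Finite-population correction with N = 240: n = n₀ / (1 + (n₀−1)/N) = 51.11 / 1.209 = 42.27
Round up: n = 43.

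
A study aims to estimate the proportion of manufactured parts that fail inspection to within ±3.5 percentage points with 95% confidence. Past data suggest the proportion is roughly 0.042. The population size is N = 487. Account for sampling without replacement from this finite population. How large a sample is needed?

For a proportion with margin E = 0.035 at 95% confidence, z = 1.960.
n = p̂(1−p̂)(z/E)² = 0.042 × 0.958 × (1.960/0.035)² = 126.18 — call this n₀.
Finite-population correction with N = 487: n = n₀ / (1 + (n₀−1)/N) = 126.18 / 1.257 = 100.38
Round up: n = 101.

n = 101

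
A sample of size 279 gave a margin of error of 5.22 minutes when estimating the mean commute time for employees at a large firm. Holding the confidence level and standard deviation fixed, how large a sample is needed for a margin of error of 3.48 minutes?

Margin of error scales as 1/√n, so n₂ = n₁·(E₁/E₂)².
n₂ = 279 × (5.22/3.48)² = 279 × 2.25 = 627.75
Round up: n₂ = 628.

n = 628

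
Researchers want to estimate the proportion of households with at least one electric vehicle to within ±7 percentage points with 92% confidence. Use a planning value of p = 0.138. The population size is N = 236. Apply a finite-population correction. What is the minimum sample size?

For a proportion with margin E = 0.07 at 92% confidence, z = 1.751.
n = p̂(1−p̂)(z/E)² = 0.138 × 0.862 × (1.751/0.07)² = 74.43 — call this n₀.
Finite-population correction with N = 236: n = n₀ / (1 + (n₀−1)/N) = 74.43 / 1.311 = 56.77
Round up: n = 57.

57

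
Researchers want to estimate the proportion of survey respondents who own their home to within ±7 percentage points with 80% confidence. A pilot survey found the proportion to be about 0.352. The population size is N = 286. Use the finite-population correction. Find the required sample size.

61

For a proportion with margin E = 0.07 at 80% confidence, z = 1.282.
n = p̂(1−p̂)(z/E)² = 0.352 × 0.648 × (1.282/0.07)² = 76.51 — call this n₀.
Finite-population correction with N = 286: n = n₀ / (1 + (n₀−1)/N) = 76.51 / 1.264 = 60.53
Round up: n = 61.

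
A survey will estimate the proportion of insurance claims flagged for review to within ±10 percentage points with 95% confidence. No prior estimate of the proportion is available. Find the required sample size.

n = 97

For a proportion with margin E = 0.1 at 95% confidence, z = 1.960.
With no prior estimate, use p = 0.5, which maximizes p(1−p) at 0.25.
n = 0.25 × (z/E)² = 0.25 × (1.960/0.1)² = 96.04
Round up: n = 97.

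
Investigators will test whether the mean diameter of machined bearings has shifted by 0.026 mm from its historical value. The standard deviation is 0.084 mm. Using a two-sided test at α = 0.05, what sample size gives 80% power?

For a one-sample z-test, n = ((z_{α/2} + z_β)·σ/δ)².
z_{α/2} = 1.960 (two-sided α = 0.05); z_β = 0.842 (power 80% → β = 0.2).
n = (2.802 × 0.084 / 0.026)² = 81.95
Round up: n = 82.

82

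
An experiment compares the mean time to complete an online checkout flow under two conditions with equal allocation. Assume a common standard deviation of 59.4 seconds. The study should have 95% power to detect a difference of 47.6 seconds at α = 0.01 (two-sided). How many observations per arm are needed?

For two equal groups, n per group = 2·((z_{α/2} + z_β)·σ/δ)².
z_{α/2} = 2.576; z_β = 1.645 (power 95%).
n = 2 × (4.221 × 59.4 / 47.6)² = 2 × 27.75 = 55.50
Round up: n = 56 per group.

56 per group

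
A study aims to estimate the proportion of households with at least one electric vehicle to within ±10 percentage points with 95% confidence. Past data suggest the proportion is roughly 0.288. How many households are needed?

For a proportion with margin E = 0.1 at 95% confidence, z = 1.960.
n = p̂(1−p̂)(z/E)² = 0.288 × 0.712 × (1.960/0.1)² = 78.77
Round up: n = 79.

n = 79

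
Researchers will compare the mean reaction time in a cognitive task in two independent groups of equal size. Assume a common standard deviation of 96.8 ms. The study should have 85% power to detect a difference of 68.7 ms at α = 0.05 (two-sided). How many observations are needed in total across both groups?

For two equal groups, n per group = 2·((z_{α/2} + z_β)·σ/δ)².
z_{α/2} = 1.960; z_β = 1.036 (power 85%).
n = 2 × (2.996 × 96.8 / 68.7)² = 2 × 17.82 = 35.64
Round up: n = 36 per group.
Total across both groups: 2 × 36 = 72.

72 total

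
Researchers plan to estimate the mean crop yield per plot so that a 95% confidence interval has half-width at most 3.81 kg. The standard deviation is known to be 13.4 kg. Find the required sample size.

For a mean, the margin of error is E = z·σ/√n, so n = (zσ/E)².
At 95% confidence, z = 1.960.
n = (1.960 × 13.4 / 3.81)² = 47.52
Round up: n = 48.

48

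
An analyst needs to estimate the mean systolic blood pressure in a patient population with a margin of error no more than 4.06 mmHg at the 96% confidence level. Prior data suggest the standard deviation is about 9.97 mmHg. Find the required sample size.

26

For a mean, the margin of error is E = z·σ/√n, so n = (zσ/E)².
At 96% confidence, z = 2.054.
n = (2.054 × 9.97 / 4.06)² = 25.44
Round up: n = 26.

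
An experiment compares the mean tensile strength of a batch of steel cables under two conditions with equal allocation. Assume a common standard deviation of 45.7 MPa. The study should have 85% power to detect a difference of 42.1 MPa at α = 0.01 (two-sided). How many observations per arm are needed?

31 per group

For two equal groups, n per group = 2·((z_{α/2} + z_β)·σ/δ)².
z_{α/2} = 2.576; z_β = 1.036 (power 85%).
n = 2 × (3.612 × 45.7 / 42.1)² = 2 × 15.37 = 30.74
Round up: n = 31 per group.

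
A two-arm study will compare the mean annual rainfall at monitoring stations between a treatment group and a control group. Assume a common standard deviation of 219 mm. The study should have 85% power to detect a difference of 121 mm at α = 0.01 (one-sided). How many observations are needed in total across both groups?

For two equal groups, n per group = 2·((z_α + z_β)·σ/δ)².
z_α = 2.326; z_β = 1.036 (power 85%).
n = 2 × (3.362 × 219 / 121)² = 2 × 37.03 = 74.06
Round up: n = 75 per group.
Total across both groups: 2 × 75 = 150.

150 total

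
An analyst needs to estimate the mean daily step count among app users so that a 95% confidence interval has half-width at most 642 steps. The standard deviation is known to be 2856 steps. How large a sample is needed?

77

For a mean, the margin of error is E = z·σ/√n, so n = (zσ/E)².
At 95% confidence, z = 1.960.
n = (1.960 × 2856 / 642)² = 76.03
Round up: n = 77.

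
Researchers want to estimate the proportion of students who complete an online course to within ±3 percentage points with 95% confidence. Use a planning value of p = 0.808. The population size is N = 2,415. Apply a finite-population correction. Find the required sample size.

For a proportion with margin E = 0.03 at 95% confidence, z = 1.960.
n = p̂(1−p̂)(z/E)² = 0.808 × 0.192 × (1.960/0.03)² = 662.19 — call this n₀.
Finite-population correction with N = 2,415: n = n₀ / (1 + (n₀−1)/N) = 662.19 / 1.274 = 519.77
Round up: n = 520.

520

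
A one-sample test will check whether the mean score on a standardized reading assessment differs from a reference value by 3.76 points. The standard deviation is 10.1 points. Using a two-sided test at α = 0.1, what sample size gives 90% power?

For a one-sample z-test, n = ((z_{α/2} + z_β)·σ/δ)².
z_{α/2} = 1.645 (two-sided α = 0.1); z_β = 1.282 (power 90% → β = 0.1).
n = (2.927 × 10.1 / 3.76)² = 61.82
Round up: n = 62.

n = 62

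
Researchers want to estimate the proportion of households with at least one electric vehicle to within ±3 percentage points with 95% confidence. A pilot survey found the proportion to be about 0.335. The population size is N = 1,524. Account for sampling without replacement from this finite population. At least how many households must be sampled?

n = 586

For a proportion with margin E = 0.03 at 95% confidence, z = 1.960.
n = p̂(1−p̂)(z/E)² = 0.335 × 0.665 × (1.960/0.03)² = 950.90 — call this n₀.
Finite-population correction with N = 1,524: n = n₀ / (1 + (n₀−1)/N) = 950.90 / 1.623 = 585.89
Round up: n = 586.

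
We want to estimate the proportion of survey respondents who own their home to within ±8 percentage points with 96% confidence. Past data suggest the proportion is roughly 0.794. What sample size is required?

108

For a proportion with margin E = 0.08 at 96% confidence, z = 2.054.
n = p̂(1−p̂)(z/E)² = 0.794 × 0.206 × (2.054/0.08)² = 107.82
Round up: n = 108.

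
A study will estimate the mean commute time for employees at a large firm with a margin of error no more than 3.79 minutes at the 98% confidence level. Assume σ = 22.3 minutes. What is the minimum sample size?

n = 188

For a mean, the margin of error is E = z·σ/√n, so n = (zσ/E)².
At 98% confidence, z = 2.326.
n = (2.326 × 22.3 / 3.79)² = 187.31
Round up: n = 188.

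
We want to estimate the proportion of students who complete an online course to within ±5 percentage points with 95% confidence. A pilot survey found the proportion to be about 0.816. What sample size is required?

For a proportion with margin E = 0.05 at 95% confidence, z = 1.960.
n = p̂(1−p̂)(z/E)² = 0.816 × 0.184 × (1.960/0.05)² = 230.72
Round up: n = 231.

231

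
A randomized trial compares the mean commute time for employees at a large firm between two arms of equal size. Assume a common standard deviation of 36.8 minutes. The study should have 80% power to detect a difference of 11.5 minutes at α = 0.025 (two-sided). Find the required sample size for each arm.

195 per group

For two equal groups, n per group = 2·((z_{α/2} + z_β)·σ/δ)².
z_{α/2} = 2.241; z_β = 0.842 (power 80%).
n = 2 × (3.083 × 36.8 / 11.5)² = 2 × 97.33 = 194.66
Round up: n = 195 per group.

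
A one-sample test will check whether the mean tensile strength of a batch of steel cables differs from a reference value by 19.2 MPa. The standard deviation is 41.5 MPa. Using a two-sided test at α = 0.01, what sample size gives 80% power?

55

For a one-sample z-test, n = ((z_{α/2} + z_β)·σ/δ)².
z_{α/2} = 2.576 (two-sided α = 0.01); z_β = 0.842 (power 80% → β = 0.2).
n = (3.418 × 41.5 / 19.2)² = 54.58
Round up: n = 55.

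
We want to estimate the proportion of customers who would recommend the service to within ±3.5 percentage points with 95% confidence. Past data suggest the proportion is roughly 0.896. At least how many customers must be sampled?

293

For a proportion with margin E = 0.035 at 95% confidence, z = 1.960.
n = p̂(1−p̂)(z/E)² = 0.896 × 0.104 × (1.960/0.035)² = 292.23
Round up: n = 293.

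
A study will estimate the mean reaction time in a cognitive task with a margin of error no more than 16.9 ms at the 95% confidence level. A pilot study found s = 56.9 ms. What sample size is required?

44

For a mean, the margin of error is E = z·σ/√n, so n = (zσ/E)².
At 95% confidence, z = 1.960.
n = (1.960 × 56.9 / 16.9)² = 43.55
Round up: n = 44.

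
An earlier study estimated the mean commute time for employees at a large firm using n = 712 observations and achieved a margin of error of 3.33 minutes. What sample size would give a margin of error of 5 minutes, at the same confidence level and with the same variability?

Margin of error scales as 1/√n, so n₂ = n₁·(E₁/E₂)².
n₂ = 712 × (3.33/5)² = 712 × 0.4436 = 315.84
Round up: n₂ = 316.

316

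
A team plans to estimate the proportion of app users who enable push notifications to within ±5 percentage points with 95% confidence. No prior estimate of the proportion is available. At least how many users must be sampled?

385

For a proportion with margin E = 0.05 at 95% confidence, z = 1.960.
With no prior estimate, use p = 0.5, which maximizes p(1−p) at 0.25.
n = 0.25 × (z/E)² = 0.25 × (1.960/0.05)² = 384.16
Round up: n = 385.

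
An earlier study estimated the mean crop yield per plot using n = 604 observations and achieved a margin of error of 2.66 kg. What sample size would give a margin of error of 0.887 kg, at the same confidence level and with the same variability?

5432

Margin of error scales as 1/√n, so n₂ = n₁·(E₁/E₂)².
n₂ = 604 × (2.66/0.887)² = 604 × 8.993 = 5431.77
Round up: n₂ = 5432.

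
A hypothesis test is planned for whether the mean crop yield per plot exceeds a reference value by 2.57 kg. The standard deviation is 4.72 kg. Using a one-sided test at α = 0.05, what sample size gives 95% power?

For a one-sample z-test, n = ((z_α + z_β)·σ/δ)².
z_α = 1.645 (one-sided α = 0.05); z_β = 1.645 (power 95% → β = 0.05).
n = (3.290 × 4.72 / 2.57)² = 36.51
Round up: n = 37.

37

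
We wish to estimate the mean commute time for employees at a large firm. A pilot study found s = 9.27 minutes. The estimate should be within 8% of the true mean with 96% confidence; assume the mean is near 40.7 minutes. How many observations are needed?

For a mean, the margin of error is E = z·σ/√n, so n = (zσ/E)².
At 96% confidence, z = 2.054.
E = 8% of 40.7 = 3.256 minutes.
n = (2.054 × 9.27 / 3.256)² = 34.20
Round up: n = 35.

n = 35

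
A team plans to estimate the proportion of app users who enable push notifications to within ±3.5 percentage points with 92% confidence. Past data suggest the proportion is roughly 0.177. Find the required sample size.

365

For a proportion with margin E = 0.035 at 92% confidence, z = 1.751.
n = p̂(1−p̂)(z/E)² = 0.177 × 0.823 × (1.751/0.035)² = 364.59
Round up: n = 365.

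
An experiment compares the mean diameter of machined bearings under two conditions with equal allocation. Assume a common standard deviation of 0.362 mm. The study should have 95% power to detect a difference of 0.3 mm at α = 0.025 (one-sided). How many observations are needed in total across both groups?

For two equal groups, n per group = 2·((z_α + z_β)·σ/δ)².
z_α = 1.960; z_β = 1.645 (power 95%).
n = 2 × (3.605 × 0.362 / 0.3)² = 2 × 18.92 = 37.84
Round up: n = 38 per group.
Total across both groups: 2 × 38 = 76.

76 total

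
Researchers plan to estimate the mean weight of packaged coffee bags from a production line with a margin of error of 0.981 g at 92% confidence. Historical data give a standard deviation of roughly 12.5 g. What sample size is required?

For a mean, the margin of error is E = z·σ/√n, so n = (zσ/E)².
At 92% confidence, z = 1.751.
n = (1.751 × 12.5 / 0.981)² = 497.80
Round up: n = 498.

498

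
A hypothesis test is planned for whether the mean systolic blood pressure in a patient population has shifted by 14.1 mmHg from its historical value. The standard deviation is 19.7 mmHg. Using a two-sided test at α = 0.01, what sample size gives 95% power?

35

For a one-sample z-test, n = ((z_{α/2} + z_β)·σ/δ)².
z_{α/2} = 2.576 (two-sided α = 0.01); z_β = 1.645 (power 95% → β = 0.05).
n = (4.221 × 19.7 / 14.1)² = 34.78
Round up: n = 35.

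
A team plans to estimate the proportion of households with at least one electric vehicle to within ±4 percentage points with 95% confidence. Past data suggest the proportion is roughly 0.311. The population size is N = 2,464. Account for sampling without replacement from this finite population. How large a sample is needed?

For a proportion with margin E = 0.04 at 95% confidence, z = 1.960.
n = p̂(1−p̂)(z/E)² = 0.311 × 0.689 × (1.960/0.04)² = 514.48 — call this n₀.
Finite-population correction with N = 2,464: n = n₀ / (1 + (n₀−1)/N) = 514.48 / 1.208 = 425.89
Round up: n = 426.

426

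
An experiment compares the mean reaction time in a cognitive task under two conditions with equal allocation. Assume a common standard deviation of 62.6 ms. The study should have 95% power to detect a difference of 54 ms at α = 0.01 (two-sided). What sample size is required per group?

48 per group

For two equal groups, n per group = 2·((z_{α/2} + z_β)·σ/δ)².
z_{α/2} = 2.576; z_β = 1.645 (power 95%).
n = 2 × (4.221 × 62.6 / 54)² = 2 × 23.94 = 47.88
Round up: n = 48 per group.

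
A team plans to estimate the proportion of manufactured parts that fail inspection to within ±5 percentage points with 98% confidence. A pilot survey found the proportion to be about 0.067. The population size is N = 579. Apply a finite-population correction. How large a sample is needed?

110

For a proportion with margin E = 0.05 at 98% confidence, z = 2.326.
n = p̂(1−p̂)(z/E)² = 0.067 × 0.933 × (2.326/0.05)² = 135.28 — call this n₀.
Finite-population correction with N = 579: n = n₀ / (1 + (n₀−1)/N) = 135.28 / 1.232 = 109.81
Round up: n = 110.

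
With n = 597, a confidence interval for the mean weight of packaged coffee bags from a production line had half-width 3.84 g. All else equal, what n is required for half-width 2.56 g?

n = 1344

Margin of error scales as 1/√n, so n₂ = n₁·(E₁/E₂)².
n₂ = 597 × (3.84/2.56)² = 597 × 2.25 = 1343.25
Round up: n₂ = 1344.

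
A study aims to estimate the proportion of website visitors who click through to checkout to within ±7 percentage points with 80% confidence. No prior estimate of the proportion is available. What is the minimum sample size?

For a proportion with margin E = 0.07 at 80% confidence, z = 1.282.
With no prior estimate, use p = 0.5, which maximizes p(1−p) at 0.25.
n = 0.25 × (z/E)² = 0.25 × (1.282/0.07)² = 83.85
Round up: n = 84.

84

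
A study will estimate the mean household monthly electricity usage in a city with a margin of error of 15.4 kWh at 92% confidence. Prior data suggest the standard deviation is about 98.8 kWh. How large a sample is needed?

For a mean, the margin of error is E = z·σ/√n, so n = (zσ/E)².
At 92% confidence, z = 1.751.
n = (1.751 × 98.8 / 15.4)² = 126.20
Round up: n = 127.

127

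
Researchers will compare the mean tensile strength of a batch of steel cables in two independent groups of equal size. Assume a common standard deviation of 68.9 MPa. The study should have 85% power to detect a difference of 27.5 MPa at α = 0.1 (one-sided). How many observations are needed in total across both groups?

136 total

For two equal groups, n per group = 2·((z_α + z_β)·σ/δ)².
z_α = 1.282; z_β = 1.036 (power 85%).
n = 2 × (2.318 × 68.9 / 27.5)² = 2 × 33.73 = 67.46
Round up: n = 68 per group.
Total across both groups: 2 × 68 = 136.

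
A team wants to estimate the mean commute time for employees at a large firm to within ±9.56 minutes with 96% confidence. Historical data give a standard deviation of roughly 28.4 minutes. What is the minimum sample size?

38

For a mean, the margin of error is E = z·σ/√n, so n = (zσ/E)².
At 96% confidence, z = 2.054.
n = (2.054 × 28.4 / 9.56)² = 37.23
Round up: n = 38.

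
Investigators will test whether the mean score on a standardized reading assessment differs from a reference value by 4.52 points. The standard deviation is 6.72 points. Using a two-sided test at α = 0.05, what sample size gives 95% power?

29

For a one-sample z-test, n = ((z_{α/2} + z_β)·σ/δ)².
z_{α/2} = 1.960 (two-sided α = 0.05); z_β = 1.645 (power 95% → β = 0.05).
n = (3.605 × 6.72 / 4.52)² = 28.73
Round up: n = 29.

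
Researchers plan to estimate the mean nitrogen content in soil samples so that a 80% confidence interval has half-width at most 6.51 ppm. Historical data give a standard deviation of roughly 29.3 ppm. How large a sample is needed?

For a mean, the margin of error is E = z·σ/√n, so n = (zσ/E)².
At 80% confidence, z = 1.282.
n = (1.282 × 29.3 / 6.51)² = 33.29
Round up: n = 34.

n = 34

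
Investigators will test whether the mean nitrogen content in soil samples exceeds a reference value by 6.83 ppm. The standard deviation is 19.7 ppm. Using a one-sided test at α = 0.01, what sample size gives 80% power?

For a one-sample z-test, n = ((z_α + z_β)·σ/δ)².
z_α = 2.326 (one-sided α = 0.01); z_β = 0.842 (power 80% → β = 0.2).
n = (3.168 × 19.7 / 6.83)² = 83.50
Round up: n = 84.

84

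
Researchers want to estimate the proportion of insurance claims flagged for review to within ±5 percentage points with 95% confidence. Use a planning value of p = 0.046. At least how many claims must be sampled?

For a proportion with margin E = 0.05 at 95% confidence, z = 1.960.
n = p̂(1−p̂)(z/E)² = 0.046 × 0.954 × (1.960/0.05)² = 67.43
Round up: n = 68.

68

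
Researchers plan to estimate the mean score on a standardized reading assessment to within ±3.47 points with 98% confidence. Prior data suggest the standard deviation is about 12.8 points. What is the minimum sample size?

For a mean, the margin of error is E = z·σ/√n, so n = (zσ/E)².
At 98% confidence, z = 2.326.
n = (2.326 × 12.8 / 3.47)² = 73.62
Round up: n = 74.

n = 74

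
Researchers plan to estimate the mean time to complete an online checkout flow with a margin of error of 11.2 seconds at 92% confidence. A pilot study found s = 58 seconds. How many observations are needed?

n = 83

For a mean, the margin of error is E = z·σ/√n, so n = (zσ/E)².
At 92% confidence, z = 1.751.
n = (1.751 × 58 / 11.2)² = 82.22
Round up: n = 83.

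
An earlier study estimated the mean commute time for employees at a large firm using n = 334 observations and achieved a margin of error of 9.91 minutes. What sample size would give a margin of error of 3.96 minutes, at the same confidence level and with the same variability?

2092

Margin of error scales as 1/√n, so n₂ = n₁·(E₁/E₂)².
n₂ = 334 × (9.91/3.96)² = 334 × 6.263 = 2091.84
Round up: n₂ = 2092.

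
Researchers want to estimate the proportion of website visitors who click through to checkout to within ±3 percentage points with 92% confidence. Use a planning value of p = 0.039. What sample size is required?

For a proportion with margin E = 0.03 at 92% confidence, z = 1.751.
n = p̂(1−p̂)(z/E)² = 0.039 × 0.961 × (1.751/0.03)² = 127.68
Round up: n = 128.

n = 128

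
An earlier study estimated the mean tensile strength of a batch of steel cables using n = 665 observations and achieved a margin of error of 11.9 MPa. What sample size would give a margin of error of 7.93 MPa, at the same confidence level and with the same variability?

Margin of error scales as 1/√n, so n₂ = n₁·(E₁/E₂)².
n₂ = 665 × (11.9/7.93)² = 665 × 2.252 = 1497.58
Round up: n₂ = 1498.

1498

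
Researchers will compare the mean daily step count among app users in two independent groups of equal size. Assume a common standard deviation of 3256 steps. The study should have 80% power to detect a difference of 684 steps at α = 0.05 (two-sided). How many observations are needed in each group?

For two equal groups, n per group = 2·((z_{α/2} + z_β)·σ/δ)².
z_{α/2} = 1.960; z_β = 0.842 (power 80%).
n = 2 × (2.802 × 3256 / 684)² = 2 × 177.91 = 355.82
Round up: n = 356 per group.

356 per group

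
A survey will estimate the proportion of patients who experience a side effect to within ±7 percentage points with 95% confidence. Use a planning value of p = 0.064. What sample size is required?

47

For a proportion with margin E = 0.07 at 95% confidence, z = 1.960.
n = p̂(1−p̂)(z/E)² = 0.064 × 0.936 × (1.960/0.07)² = 46.96
Round up: n = 47.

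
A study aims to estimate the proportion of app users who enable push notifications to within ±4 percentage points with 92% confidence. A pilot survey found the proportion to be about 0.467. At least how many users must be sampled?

For a proportion with margin E = 0.04 at 92% confidence, z = 1.751.
n = p̂(1−p̂)(z/E)² = 0.467 × 0.533 × (1.751/0.04)² = 476.98
Round up: n = 477.

477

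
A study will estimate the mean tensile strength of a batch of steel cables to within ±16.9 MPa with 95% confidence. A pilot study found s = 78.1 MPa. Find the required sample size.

n = 83

For a mean, the margin of error is E = z·σ/√n, so n = (zσ/E)².
At 95% confidence, z = 1.960.
n = (1.960 × 78.1 / 16.9)² = 82.04
Round up: n = 83.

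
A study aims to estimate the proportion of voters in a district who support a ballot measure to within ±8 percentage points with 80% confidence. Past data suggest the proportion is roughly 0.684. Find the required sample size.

For a proportion with margin E = 0.08 at 80% confidence, z = 1.282.
n = p̂(1−p̂)(z/E)² = 0.684 × 0.316 × (1.282/0.08)² = 55.51
Round up: n = 56.

56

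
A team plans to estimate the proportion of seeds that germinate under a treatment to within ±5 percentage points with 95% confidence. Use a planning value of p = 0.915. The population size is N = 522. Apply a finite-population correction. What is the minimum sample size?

98

For a proportion with margin E = 0.05 at 95% confidence, z = 1.960.
n = p̂(1−p̂)(z/E)² = 0.915 × 0.085 × (1.960/0.05)² = 119.51 — call this n₀.
Finite-population correction with N = 522: n = n₀ / (1 + (n₀−1)/N) = 119.51 / 1.227 = 97.40
Round up: n = 98.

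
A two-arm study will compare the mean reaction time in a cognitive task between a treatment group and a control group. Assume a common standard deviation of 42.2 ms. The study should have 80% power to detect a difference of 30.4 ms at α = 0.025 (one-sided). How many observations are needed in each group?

31 per group

For two equal groups, n per group = 2·((z_α + z_β)·σ/δ)².
z_α = 1.960; z_β = 0.842 (power 80%).
n = 2 × (2.802 × 42.2 / 30.4)² = 2 × 15.13 = 30.26
Round up: n = 31 per group.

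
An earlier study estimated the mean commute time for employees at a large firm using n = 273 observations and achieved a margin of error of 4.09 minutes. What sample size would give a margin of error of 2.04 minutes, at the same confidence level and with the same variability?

Margin of error scales as 1/√n, so n₂ = n₁·(E₁/E₂)².
n₂ = 273 × (4.09/2.04)² = 273 × 4.02 = 1097.46
Round up: n₂ = 1098.

n = 1098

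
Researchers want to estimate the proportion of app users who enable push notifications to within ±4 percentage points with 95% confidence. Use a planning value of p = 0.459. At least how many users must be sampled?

For a proportion with margin E = 0.04 at 95% confidence, z = 1.960.
n = p̂(1−p̂)(z/E)² = 0.459 × 0.541 × (1.960/0.04)² = 596.21
Round up: n = 597.

597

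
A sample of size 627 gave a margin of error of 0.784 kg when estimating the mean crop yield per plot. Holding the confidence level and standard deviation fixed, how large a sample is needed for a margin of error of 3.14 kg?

Margin of error scales as 1/√n, so n₂ = n₁·(E₁/E₂)².
n₂ = 627 × (0.784/3.14)² = 627 × 0.06234 = 39.09
Round up: n₂ = 40.

n = 40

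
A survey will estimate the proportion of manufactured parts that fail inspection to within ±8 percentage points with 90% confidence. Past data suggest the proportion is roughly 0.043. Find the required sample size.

18

For a proportion with margin E = 0.08 at 90% confidence, z = 1.645.
n = p̂(1−p̂)(z/E)² = 0.043 × 0.957 × (1.645/0.08)² = 17.40
Round up: n = 18.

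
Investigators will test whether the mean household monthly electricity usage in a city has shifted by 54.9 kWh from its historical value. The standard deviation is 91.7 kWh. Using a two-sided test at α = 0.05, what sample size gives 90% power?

For a one-sample z-test, n = ((z_{α/2} + z_β)·σ/δ)².
z_{α/2} = 1.960 (two-sided α = 0.05); z_β = 1.282 (power 90% → β = 0.1).
n = (3.242 × 91.7 / 54.9)² = 29.32
Round up: n = 30.

30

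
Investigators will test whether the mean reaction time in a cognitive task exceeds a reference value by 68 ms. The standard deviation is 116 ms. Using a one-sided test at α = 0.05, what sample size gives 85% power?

For a one-sample z-test, n = ((z_α + z_β)·σ/δ)².
z_α = 1.645 (one-sided α = 0.05); z_β = 1.036 (power 85% → β = 0.15).
n = (2.681 × 116 / 68)² = 20.92
Round up: n = 21.

21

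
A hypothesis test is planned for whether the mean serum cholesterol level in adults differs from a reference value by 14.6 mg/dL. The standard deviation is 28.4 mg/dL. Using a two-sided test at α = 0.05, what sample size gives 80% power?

30

For a one-sample z-test, n = ((z_{α/2} + z_β)·σ/δ)².
z_{α/2} = 1.960 (two-sided α = 0.05); z_β = 0.842 (power 80% → β = 0.2).
n = (2.802 × 28.4 / 14.6)² = 29.71
Round up: n = 30.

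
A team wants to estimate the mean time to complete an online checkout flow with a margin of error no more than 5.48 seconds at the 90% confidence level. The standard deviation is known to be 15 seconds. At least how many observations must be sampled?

21

For a mean, the margin of error is E = z·σ/√n, so n = (zσ/E)².
At 90% confidence, z = 1.645.
n = (1.645 × 15 / 5.48)² = 20.27
Round up: n = 21.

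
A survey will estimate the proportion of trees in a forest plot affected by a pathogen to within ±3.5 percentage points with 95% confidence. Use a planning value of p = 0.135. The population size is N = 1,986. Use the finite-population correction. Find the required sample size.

n = 310

For a proportion with margin E = 0.035 at 95% confidence, z = 1.960.
n = p̂(1−p̂)(z/E)² = 0.135 × 0.865 × (1.960/0.035)² = 366.21 — call this n₀.
Finite-population correction with N = 1,986: n = n₀ / (1 + (n₀−1)/N) = 366.21 / 1.184 = 309.30
Round up: n = 310.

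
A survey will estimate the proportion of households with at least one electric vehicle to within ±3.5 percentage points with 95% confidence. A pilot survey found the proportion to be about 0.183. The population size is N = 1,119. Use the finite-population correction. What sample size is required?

331

For a proportion with margin E = 0.035 at 95% confidence, z = 1.960.
n = p̂(1−p̂)(z/E)² = 0.183 × 0.817 × (1.960/0.035)² = 468.87 — call this n₀.
Finite-population correction with N = 1,119: n = n₀ / (1 + (n₀−1)/N) = 468.87 / 1.418 = 330.66
Round up: n = 331.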